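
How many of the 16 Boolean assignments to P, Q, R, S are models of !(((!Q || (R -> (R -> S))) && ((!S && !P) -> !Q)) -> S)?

Initial set: {!(((!Q || (R -> (R -> S))) && ((!S && !P) -> !Q)) -> S)}.
!(((!Q || (R -> (R -> S))) && ((!S && !P) -> !Q)) -> S): α-rule — add ((!Q || (R -> (R -> S))) && ((!S && !P) -> !Q)), !S.
((!Q || (R -> (R -> S))) && ((!S && !P) -> !Q)): α-rule — add (!Q || (R -> (R -> S))), ((!S && !P) -> !Q).
(!Q || (R -> (R -> S))): β-rule — branch into !Q  //  (R -> (R -> S)).
  branch 1 (add !Q):
    ((!S && !P) -> !Q): β-rule — branch into !(!S && !P)  //  !Q.
      branch 1.1 (add !(!S && !P)):
        !(!S && !P): β-rule — branch into !!S  //  !!P.
          branch 1.1.1 (add !!S):
            × closes — contains both S and !S.
          branch 1.1.2 (add !!P):
            ○ open, literals {P=T, Q=F, S=F}.
      branch 1.2 (add !Q):
        ○ open, literals {Q=F, S=F}.
  branch 2 (add (R -> (R -> S))):
    ((!S && !P) -> !Q): β-rule — branch into !(!S && !P)  //  !Q.
      branch 2.1 (add !(!S && !P)):
        (R -> (R -> S)): β-rule — branch into !R  //  (R -> S).
          branch 2.1.1 (add !R):
            !(!S && !P): β-rule — branch into !!S  //  !!P.
              branch 2.1.1.1 (add !!S):
                × closes — contains both S and !S.
              branch 2.1.1.2 (add !!P):
                ○ open, literals {P=T, R=F, S=F}.
          branch 2.1.2 (add (R -> S)):
            !(!S && !P): β-rule — branch into !!S  //  !!P.
              branch 2.1.2.1 (add !!S):
                × closes — contains both S and !S.
              branch 2.1.2.2 (add !!P):
                (R -> S): β-rule — branch into !R  //  S.
                  branch 2.1.2.2.1 (add !R):
                    ○ open, literals {P=T, R=F, S=F}.
                  branch 2.1.2.2.2 (add S):
                    × closes — contains both S and !S.
      branch 2.2 (add !Q):
        (R -> (R -> S)): β-rule — branch into !R  //  (R -> S).
          branch 2.2.1 (add !R):
            ○ open, literals {Q=F, R=F, S=F}.
          branch 2.2.2 (add (R -> S)):
            (R -> S): β-rule — branch into !R  //  S.
              branch 2.2.2.1 (add !R):
                ○ open, literals {Q=F, R=F, S=F}.
              branch 2.2.2.2 (add S):
                × closes — contains both S and !S.
5 branches closed, 6 open.
Each open branch fixes some atoms; the unmentioned ones are free. Counting distinct full assignments: branch {P=T, Q=F, S=F} (R) contributes 2 new; branch {Q=F, S=F} (P, R) contributes 2 new; branch {P=T, R=F, S=F} (Q) contributes 1 new; branch {P=T, R=F, S=F} (Q) contributes 0 new; branch {Q=F, R=F, S=F} (P) contributes 0 new; branch {Q=F, R=F, S=F} (P) contributes 0 new. Total: 5.

5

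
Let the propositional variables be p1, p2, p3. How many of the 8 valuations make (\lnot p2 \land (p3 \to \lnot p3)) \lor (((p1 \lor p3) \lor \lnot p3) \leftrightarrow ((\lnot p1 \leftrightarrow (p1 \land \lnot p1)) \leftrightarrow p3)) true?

5

Initial set: {T ((\lnot p2 \land (p3 \to \lnot p3)) \lor (((p1 \lor p3) \lor \lnot p3) \leftrightarrow ((\lnot p1 \leftrightarrow (p1 \land \lnot p1)) \leftrightarrow p3)))}.
T ((\lnot p2 \land (p3 \to \lnot p3)) \lor (((p1 \lor p3) \lor \lnot p3) \leftrightarrow ((\lnot p1 \leftrightarrow (p1 \land \lnot p1)) \leftrightarrow p3))): β-rule — branch into T (\lnot p2 \land (p3 \to \lnot p3))  //  T (((p1 \lor p3) \lor \lnot p3) \leftrightarrow ((\lnot p1 \leftrightarrow (p1 \land \lnot p1)) \leftrightarrow p3)).
  branch 1 (add T (\lnot p2 \land (p3 \to \lnot p3))):
    T (\lnot p2 \land (p3 \to \lnot p3)): α-rule — add T \lnot p2, T (p3 \to \lnot p3).
    T (p3 \to \lnot p3): β-rule — branch into F p3  //  T \lnot p3.
      branch 1.1 (add F p3):
        ○ open, literals {p2=0, p3=0}.
      branch 1.2 (add T \lnot p3):
        ○ open, literals {p2=0, p3=0}.
  branch 2 (add T (((p1 \lor p3) \lor \lnot p3) \leftrightarrow ((\lnot p1 \leftrightarrow (p1 \land \lnot p1)) \leftrightarrow p3))):
    T (((p1 \lor p3) \lor \lnot p3) \leftrightarrow ((\lnot p1 \leftrightarrow (p1 \land \lnot p1)) \leftrightarrow p3)): β-rule — branch into T ((p1 \lor p3) \lor \lnot p3), T ((\lnot p1 \leftrightarrow (p1 \land \lnot p1)) \leftrightarrow p3)  //  F ((p1 \lor p3) \lor \lnot p3), F ((\lnot p1 \leftrightarrow (p1 \land \lnot p1)) \leftrightarrow p3).
      branch 2.1 (add T ((p1 \lor p3) \lor \lnot p3), T ((\lnot p1 \leftrightarrow (p1 \land \lnot p1)) \leftrightarrow p3)):
        T ((p1 \lor p3) \lor \lnot p3): β-rule — branch into T (p1 \lor p3)  //  T \lnot p3.
          branch 2.1.1 (add T (p1 \lor p3)):
            T ((\lnot p1 \leftrightarrow (p1 \land \lnot p1)) \leftrightarrow p3): β-rule — branch into T (\lnot p1 \leftrightarrow (p1 \land \lnot p1)), T p3  //  F (\lnot p1 \leftrightarrow (p1 \land \lnot p1)), F p3.
              branch 2.1.1.1 (add T (\lnot p1 \leftrightarrow (p1 \land \lnot p1)), T p3):
                T (p1 \lor p3): β-rule — branch into T p1  //  T p3.
                  branch 2.1.1.1.1 (add T p1):
                    T (\lnot p1 \leftrightarrow (p1 \land \lnot p1)): β-rule — branch into T \lnot p1, T (p1 \land \lnot p1)  //  F \lnot p1, F (p1 \land \lnot p1).
                      branch 2.1.1.1.1.1 (add T \lnot p1, T (p1 \land \lnot p1)):
                        × closes — contains both p1 and \lnot p1.
                      branch 2.1.1.1.1.2 (add F \lnot p1, F (p1 \land \lnot p1)):
                        F (p1 \land \lnot p1): β-rule — branch into F p1  //  F \lnot p1.
                          branch 2.1.1.1.1.2.1 (add F p1):
                            × closes — contains both p1 and \lnot p1.
                          branch 2.1.1.1.1.2.2 (add F \lnot p1):
                            ○ open, literals {p1=1, p3=1}.
                  branch 2.1.1.1.2 (add T p3):
                    T (\lnot p1 \leftrightarrow (p1 \land \lnot p1)): β-rule — branch into T \lnot p1, T (p1 \land \lnot p1)  //  F \lnot p1, F (p1 \land \lnot p1).
                      branch 2.1.1.1.2.1 (add T \lnot p1, T (p1 \land \lnot p1)):
                        T (p1 \land \lnot p1): α-rule — add T p1, T \lnot p1.
                        × closes — contains both p1 and \lnot p1.
                      branch 2.1.1.1.2.2 (add F \lnot p1, F (p1 \land \lnot p1)):
                        F (p1 \land \lnot p1): β-rule — branch into F p1  //  F \lnot p1.
                          branch 2.1.1.1.2.2.1 (add F p1):
                            × closes — contains both p1 and \lnot p1.
                          branch 2.1.1.1.2.2.2 (add F \lnot p1):
                            ○ open, literals {p1=1, p3=1}.
              branch 2.1.1.2 (add F (\lnot p1 \leftrightarrow (p1 \land \lnot p1)), F p3):
                T (p1 \lor p3): β-rule — branch into T p1  //  T p3.
                  branch 2.1.1.2.1 (add T p1):
                    F (\lnot p1 \leftrightarrow (p1 \land \lnot p1)): β-rule — branch into T \lnot p1, F (p1 \land \lnot p1)  //  F \lnot p1, T (p1 \land \lnot p1).
                      branch 2.1.1.2.1.1 (add T \lnot p1, F (p1 \land \lnot p1)):
                        × closes — contains both p1 and \lnot p1.
                      branch 2.1.1.2.1.2 (add F \lnot p1, T (p1 \land \lnot p1)):
                        T (p1 \land \lnot p1): α-rule — add T p1, T \lnot p1.
                        × closes — contains both p1 and \lnot p1.
                  branch 2.1.1.2.2 (add T p3):
                    × closes — contains both p3 and \lnot p3.
          branch 2.1.2 (add T \lnot p3):
            T ((\lnot p1 \leftrightarrow (p1 \land \lnot p1)) \leftrightarrow p3): β-rule — branch into T (\lnot p1 \leftrightarrow (p1 \land \lnot p1)), T p3  //  F (\lnot p1 \leftrightarrow (p1 \land \lnot p1)), F p3.
              branch 2.1.2.1 (add T (\lnot p1 \leftrightarrow (p1 \land \lnot p1)), T p3):
                × closes — contains both p3 and \lnot p3.
              branch 2.1.2.2 (add F (\lnot p1 \leftrightarrow (p1 \land \lnot p1)), F p3):
                F (\lnot p1 \leftrightarrow (p1 \land \lnot p1)): β-rule — branch into T \lnot p1, F (p1 \land \lnot p1)  //  F \lnot p1, T (p1 \land \lnot p1).
                  branch 2.1.2.2.1 (add T \lnot p1, F (p1 \land \lnot p1)):
                    F (p1 \land \lnot p1): β-rule — branch into F p1  //  F \lnot p1.
                      branch 2.1.2.2.1.1 (add F p1):
                        ○ open, literals {p1=0, p3=0}.
                      branch 2.1.2.2.1.2 (add F \lnot p1):
                        × closes — contains both p1 and \lnot p1.
                  branch 2.1.2.2.2 (add F \lnot p1, T (p1 \land \lnot p1)):
                    T (p1 \land \lnot p1): α-rule — add T p1, T \lnot p1.
                    × closes — contains both p1 and \lnot p1.
      branch 2.2 (add F ((p1 \lor p3) \lor \lnot p3), F ((\lnot p1 \leftrightarrow (p1 \land \lnot p1)) \leftrightarrow p3)):
        F ((p1 \lor p3) \lor \lnot p3): α-rule — add F (p1 \lor p3), F \lnot p3.
        F (p1 \lor p3): α-rule — add F p1, F p3.
        × closes — contains both p3 and \lnot p3.
11 branches closed, 5 open.
Each open branch fixes some atoms; the unmentioned ones are free. Counting distinct full assignments: branch {p2=0, p3=0} (p1) contributes 2 new; branch {p2=0, p3=0} (p1) contributes 0 new; branch {p1=1, p3=1} (p2) contributes 2 new; branch {p1=1, p3=1} (p2) contributes 0 new; branch {p1=0, p3=0} (p2) contributes 1 new. Total: 5.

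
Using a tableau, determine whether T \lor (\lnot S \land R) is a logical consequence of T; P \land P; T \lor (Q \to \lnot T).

Yes

Initial set: {T T; T (P \land P); T (T \lor (Q \to \lnot T)); F (T \lor (\lnot S \land R))}.
T (P \land P): α-rule — add T P, T P.
F (T \lor (\lnot S \land R)): α-rule — add F T, F (\lnot S \land R).
× closes — contains both T and \lnot T.
All 1 branch closes.
Every branch closed, so the premises entail the conclusion.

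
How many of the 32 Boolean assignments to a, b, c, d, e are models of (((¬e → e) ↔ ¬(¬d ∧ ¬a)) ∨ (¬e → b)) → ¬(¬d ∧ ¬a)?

24

Initial set: {((((¬e → e) ↔ ¬(¬d ∧ ¬a)) ∨ (¬e → b)) → ¬(¬d ∧ ¬a))}.
((((¬e → e) ↔ ¬(¬d ∧ ¬a)) ∨ (¬e → b)) → ¬(¬d ∧ ¬a)): β-rule — branch into ¬(((¬e → e) ↔ ¬(¬d ∧ ¬a)) ∨ (¬e → b))  //  ¬(¬d ∧ ¬a).
  branch 1 (add ¬(((¬e → e) ↔ ¬(¬d ∧ ¬a)) ∨ (¬e → b))):
    ¬(((¬e → e) ↔ ¬(¬d ∧ ¬a)) ∨ (¬e → b)): α-rule — add ¬((¬e → e) ↔ ¬(¬d ∧ ¬a)), ¬(¬e → b).
    ¬(¬e → b): α-rule — add ¬e, ¬b.
    ¬((¬e → e) ↔ ¬(¬d ∧ ¬a)): β-rule — branch into (¬e → e), ¬¬(¬d ∧ ¬a)  //  ¬(¬e → e), ¬(¬d ∧ ¬a).
      branch 1.1 (add (¬e → e), ¬¬(¬d ∧ ¬a)):
        ¬¬(¬d ∧ ¬a): α-rule — add ¬d, ¬a.
        (¬e → e): β-rule — branch into ¬¬e  //  e.
          branch 1.1.1 (add ¬¬e):
            × closes — contains both e and ¬e.
          branch 1.1.2 (add e):
            × closes — contains both e and ¬e.
      branch 1.2 (add ¬(¬e → e), ¬(¬d ∧ ¬a)):
        ¬(¬e → e): α-rule — add ¬e, ¬e.
        ¬(¬d ∧ ¬a): β-rule — branch into ¬¬d  //  ¬¬a.
          branch 1.2.1 (add ¬¬d):
            ○ open, literals {b=0, d=1, e=0}.
          branch 1.2.2 (add ¬¬a):
            ○ open, literals {a=1, b=0, e=0}.
  branch 2 (add ¬(¬d ∧ ¬a)):
    ¬(¬d ∧ ¬a): β-rule — branch into ¬¬d  //  ¬¬a.
      branch 2.1 (add ¬¬d):
        ○ open, literals {d=1}.
      branch 2.2 (add ¬¬a):
        ○ open, literals {a=1}.
2 branches closed, 4 open.
Each open branch fixes some atoms; the unmentioned ones are free. Counting distinct full assignments: branch {b=0, d=1, e=0} (a, c) contributes 4 new; branch {a=1, b=0, e=0} (c, d) contributes 2 new; branch {d=1} (a, b, c, e) contributes 12 new; branch {a=1} (b, c, d, e) contributes 6 new. Total: 24.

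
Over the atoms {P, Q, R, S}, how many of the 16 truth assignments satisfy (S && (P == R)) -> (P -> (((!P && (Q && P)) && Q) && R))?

Initial set: {((S && (P == R)) -> (P -> (((!P && (Q && P)) && Q) && R)))}.
((S && (P == R)) -> (P -> (((!P && (Q && P)) && Q) && R))): β-rule — branch into !(S && (P == R))  //  (P -> (((!P && (Q && P)) && Q) && R)).
  branch 1 (add !(S && (P == R))):
    !(S && (P == R)): β-rule — branch into !S  //  !(P == R).
      branch 1.1 (add !S):
        ○ open, literals {S=0}.
      branch 1.2 (add !(P == R)):
        !(P == R): β-rule — branch into P, !R  //  !P, R.
          branch 1.2.1 (add P, !R):
            ○ open, literals {P=1, R=0}.
          branch 1.2.2 (add !P, R):
            ○ open, literals {P=0, R=1}.
  branch 2 (add (P -> (((!P && (Q && P)) && Q) && R))):
    (P -> (((!P && (Q && P)) && Q) && R)): β-rule — branch into !P  //  (((!P && (Q && P)) && Q) && R).
      branch 2.1 (add !P):
        ○ open, literals {P=0}.
      branch 2.2 (add (((!P && (Q && P)) && Q) && R)):
        (((!P && (Q && P)) && Q) && R): α-rule — add ((!P && (Q && P)) && Q), R.
        ((!P && (Q && P)) && Q): α-rule — add (!P && (Q && P)), Q.
        (!P && (Q && P)): α-rule — add !P, (Q && P).
        (Q && P): α-rule — add Q, P.
        × closes — contains both P and !P.
1 branch closed, 4 open.
Each open branch fixes some atoms; the unmentioned ones are free. Counting distinct full assignments: branch {S=0} (P, Q, R) contributes 8 new; branch {P=1, R=0} (Q, S) contributes 2 new; branch {P=0, R=1} (Q, S) contributes 2 new; branch {P=0} (Q, R, S) contributes 2 new. Total: 14.

14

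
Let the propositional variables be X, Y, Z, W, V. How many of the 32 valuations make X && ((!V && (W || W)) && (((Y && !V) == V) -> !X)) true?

Initial set: {(X && ((!V && (W || W)) && (((Y && !V) == V) -> !X)))}.
(X && ((!V && (W || W)) && (((Y && !V) == V) -> !X))): α-rule — add X, ((!V && (W || W)) && (((Y && !V) == V) -> !X)).
((!V && (W || W)) && (((Y && !V) == V) -> !X)): α-rule — add (!V && (W || W)), (((Y && !V) == V) -> !X).
(!V && (W || W)): α-rule — add !V, (W || W).
(((Y && !V) == V) -> !X): β-rule — branch into !((Y && !V) == V)  //  !X.
  branch 1 (add !((Y && !V) == V)):
    (W || W): β-rule — branch into W  //  W.
      branch 1.1 (add W):
        !((Y && !V) == V): β-rule — branch into (Y && !V), !V  //  !(Y && !V), V.
          branch 1.1.1 (add (Y && !V), !V):
            (Y && !V): α-rule — add Y, !V.
            ○ open, literals {V=F, W=T, X=T, Y=T}.
          branch 1.1.2 (add !(Y && !V), V):
            × closes — contains both V and !V.
      branch 1.2 (add W):
        !((Y && !V) == V): β-rule — branch into (Y && !V), !V  //  !(Y && !V), V.
          branch 1.2.1 (add (Y && !V), !V):
            (Y && !V): α-rule — add Y, !V.
            ○ open, literals {V=F, W=T, X=T, Y=T}.
          branch 1.2.2 (add !(Y && !V), V):
            × closes — contains both V and !V.
  branch 2 (add !X):
    × closes — contains both X and !X.
3 branches closed, 2 open.
Each open branch fixes some atoms; the unmentioned ones are free. Counting distinct full assignments: branch {V=F, W=T, X=T, Y=T} (Z) contributes 2 new; branch {V=F, W=T, X=T, Y=T} (Z) contributes 0 new. Total: 2.

2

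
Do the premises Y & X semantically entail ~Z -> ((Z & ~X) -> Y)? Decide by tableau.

Initial set: {T (Y & X); F (~Z -> ((Z & ~X) -> Y))}.
T (Y & X): α-rule — add T Y, T X.
F (~Z -> ((Z & ~X) -> Y)): α-rule — add T ~Z, F ((Z & ~X) -> Y).
F ((Z & ~X) -> Y): α-rule — add T (Z & ~X), F Y.
× closes — contains both Y and ~Y.
All 1 branch closes.
Every branch closed, so the premises entail the conclusion.

Yes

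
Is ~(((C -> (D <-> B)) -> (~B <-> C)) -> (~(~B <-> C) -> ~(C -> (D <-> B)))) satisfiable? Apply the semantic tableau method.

Unsatisfiable

Initial set: {~(((C -> (D <-> B)) -> (~B <-> C)) -> (~(~B <-> C) -> ~(C -> (D <-> B))))}.
~(((C -> (D <-> B)) -> (~B <-> C)) -> (~(~B <-> C) -> ~(C -> (D <-> B)))): α-rule — add ((C -> (D <-> B)) -> (~B <-> C)), ~(~(~B <-> C) -> ~(C -> (D <-> B))).
~(~(~B <-> C) -> ~(C -> (D <-> B))): α-rule — add ~(~B <-> C), ~~(C -> (D <-> B)).
((C -> (D <-> B)) -> (~B <-> C)): β-rule — branch into ~(C -> (D <-> B))  //  (~B <-> C).
  branch 1 (add ~(C -> (D <-> B))):
    ~(C -> (D <-> B)): α-rule — add C, ~(D <-> B).
    ~(~B <-> C): β-rule — branch into ~B, ~C  //  ~~B, C.
      branch 1.1 (add ~B, ~C):
        × closes — contains both C and ~C.
      branch 1.2 (add ~~B, C):
        ~~(C -> (D <-> B)): β-rule — branch into ~C  //  (D <-> B).
          branch 1.2.1 (add ~C):
            × closes — contains both C and ~C.
          branch 1.2.2 (add (D <-> B)):
            ~(D <-> B): β-rule — branch into D, ~B  //  ~D, B.
              branch 1.2.2.1 (add D, ~B):
                × closes — contains both B and ~B.
              branch 1.2.2.2 (add ~D, B):
                (D <-> B): β-rule — branch into D, B  //  ~D, ~B.
                  branch 1.2.2.2.1 (add D, B):
                    × closes — contains both D and ~D.
                  branch 1.2.2.2.2 (add ~D, ~B):
                    × closes — contains both B and ~B.
  branch 2 (add (~B <-> C)):
    ~(~B <-> C): β-rule — branch into ~B, ~C  //  ~~B, C.
      branch 2.1 (add ~B, ~C):
        ~~(C -> (D <-> B)): β-rule — branch into ~C  //  (D <-> B).
          branch 2.1.1 (add ~C):
            (~B <-> C): β-rule — branch into ~B, C  //  ~~B, ~C.
              branch 2.1.1.1 (add ~B, C):
                × closes — contains both C and ~C.
              branch 2.1.1.2 (add ~~B, ~C):
                × closes — contains both B and ~B.
          branch 2.1.2 (add (D <-> B)):
            (~B <-> C): β-rule — branch into ~B, C  //  ~~B, ~C.
              branch 2.1.2.1 (add ~B, C):
                × closes — contains both C and ~C.
              branch 2.1.2.2 (add ~~B, ~C):
                × closes — contains both B and ~B.
      branch 2.2 (add ~~B, C):
        ~~(C -> (D <-> B)): β-rule — branch into ~C  //  (D <-> B).
          branch 2.2.1 (add ~C):
            × closes — contains both C and ~C.
          branch 2.2.2 (add (D <-> B)):
            (~B <-> C): β-rule — branch into ~B, C  //  ~~B, ~C.
              branch 2.2.2.1 (add ~B, C):
                × closes — contains both B and ~B.
              branch 2.2.2.2 (add ~~B, ~C):
                × closes — contains both C and ~C.
All 12 branches close.
Every branch closed; the formula is unsatisfiable.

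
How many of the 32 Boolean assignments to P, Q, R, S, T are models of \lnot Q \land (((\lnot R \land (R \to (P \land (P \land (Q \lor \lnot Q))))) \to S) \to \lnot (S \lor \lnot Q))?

4

Initial set: {(\lnot Q \land (((\lnot R \land (R \to (P \land (P \land (Q \lor \lnot Q))))) \to S) \to \lnot (S \lor \lnot Q)))}.
(\lnot Q \land (((\lnot R \land (R \to (P \land (P \land (Q \lor \lnot Q))))) \to S) \to \lnot (S \lor \lnot Q))): α-rule — add \lnot Q, (((\lnot R \land (R \to (P \land (P \land (Q \lor \lnot Q))))) \to S) \to \lnot (S \lor \lnot Q)).
(((\lnot R \land (R \to (P \land (P \land (Q \lor \lnot Q))))) \to S) \to \lnot (S \lor \lnot Q)): β-rule — branch into \lnot ((\lnot R \land (R \to (P \land (P \land (Q \lor \lnot Q))))) \to S)  //  \lnot (S \lor \lnot Q).
  branch 1 (add \lnot ((\lnot R \land (R \to (P \land (P \land (Q \lor \lnot Q))))) \to S)):
    \lnot ((\lnot R \land (R \to (P \land (P \land (Q \lor \lnot Q))))) \to S): α-rule — add (\lnot R \land (R \to (P \land (P \land (Q \lor \lnot Q))))), \lnot S.
    (\lnot R \land (R \to (P \land (P \land (Q \lor \lnot Q))))): α-rule — add \lnot R, (R \to (P \land (P \land (Q \lor \lnot Q)))).
    (R \to (P \land (P \land (Q \lor \lnot Q)))): β-rule — branch into \lnot R  //  (P \land (P \land (Q \lor \lnot Q))).
      branch 1.1 (add \lnot R):
        ○ open, literals {Q=0, R=0, S=0}.
      branch 1.2 (add (P \land (P \land (Q \lor \lnot Q)))):
        (P \land (P \land (Q \lor \lnot Q))): α-rule — add P, (P \land (Q \lor \lnot Q)).
        (P \land (Q \lor \lnot Q)): α-rule — add P, (Q \lor \lnot Q).
        (Q \lor \lnot Q): β-rule — branch into Q  //  \lnot Q.
          branch 1.2.1 (add Q):
            × closes — contains both Q and \lnot Q.
          branch 1.2.2 (add \lnot Q):
            ○ open, literals {P=1, Q=0, R=0, S=0}.
  branch 2 (add \lnot (S \lor \lnot Q)):
    \lnot (S \lor \lnot Q): α-rule — add \lnot S, \lnot \lnot Q.
    × closes — contains both Q and \lnot Q.
2 branches closed, 2 open.
Each open branch fixes some atoms; the unmentioned ones are free. Counting distinct full assignments: branch {Q=0, R=0, S=0} (P, T) contributes 4 new; branch {P=1, Q=0, R=0, S=0} (T) contributes 0 new. Total: 4.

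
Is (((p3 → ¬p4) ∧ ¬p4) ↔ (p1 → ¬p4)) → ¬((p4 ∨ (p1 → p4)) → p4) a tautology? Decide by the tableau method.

Assume the negation and expand:
Initial set: {¬((((p3 → ¬p4) ∧ ¬p4) ↔ (p1 → ¬p4)) → ¬((p4 ∨ (p1 → p4)) → p4))}.
¬((((p3 → ¬p4) ∧ ¬p4) ↔ (p1 → ¬p4)) → ¬((p4 ∨ (p1 → p4)) → p4)): α-rule — add (((p3 → ¬p4) ∧ ¬p4) ↔ (p1 → ¬p4)), ¬¬((p4 ∨ (p1 → p4)) → p4).
(((p3 → ¬p4) ∧ ¬p4) ↔ (p1 → ¬p4)): β-rule — branch into ((p3 → ¬p4) ∧ ¬p4), (p1 → ¬p4)  //  ¬((p3 → ¬p4) ∧ ¬p4), ¬(p1 → ¬p4).
  branch 1 (add ((p3 → ¬p4) ∧ ¬p4), (p1 → ¬p4)):
    ((p3 → ¬p4) ∧ ¬p4): α-rule — add (p3 → ¬p4), ¬p4.
    ¬¬((p4 ∨ (p1 → p4)) → p4): β-rule — branch into ¬(p4 ∨ (p1 → p4))  //  p4.
      branch 1.1 (add ¬(p4 ∨ (p1 → p4))):
        ¬(p4 ∨ (p1 → p4)): α-rule — add ¬p4, ¬(p1 → p4).
        ¬(p1 → p4): α-rule — add p1, ¬p4.
        (p1 → ¬p4): β-rule — branch into ¬p1  //  ¬p4.
          branch 1.1.1 (add ¬p1):
            × closes — contains both p1 and ¬p1.
          branch 1.1.2 (add ¬p4):
            (p3 → ¬p4): β-rule — branch into ¬p3  //  ¬p4.
              branch 1.1.2.1 (add ¬p3):
                ○ open, literals {p1=1, p3=0, p4=0}.
              branch 1.1.2.2 (add ¬p4):
                ○ open, literals {p1=1, p4=0}.
      branch 1.2 (add p4):
        × closes — contains both p4 and ¬p4.
  branch 2 (add ¬((p3 → ¬p4) ∧ ¬p4), ¬(p1 → ¬p4)):
    ¬(p1 → ¬p4): α-rule — add p1, ¬¬p4.
    ¬¬((p4 ∨ (p1 → p4)) → p4): β-rule — branch into ¬(p4 ∨ (p1 → p4))  //  p4.
      branch 2.1 (add ¬(p4 ∨ (p1 → p4))):
        ¬(p4 ∨ (p1 → p4)): α-rule — add ¬p4, ¬(p1 → p4).
        × closes — contains both p4 and ¬p4.
      branch 2.2 (add p4):
        ¬((p3 → ¬p4) ∧ ¬p4): β-rule — branch into ¬(p3 → ¬p4)  //  ¬¬p4.
          branch 2.2.1 (add ¬(p3 → ¬p4)):
            ¬(p3 → ¬p4): α-rule — add p3, ¬¬p4.
            ○ open, literals {p1=1, p3=1, p4=1}.
          branch 2.2.2 (add ¬¬p4):
            ○ open, literals {p1=1, p4=1}.
3 branches closed, 4 open.
An open branch gives a countermodel: p1=1, p3=0, p4=0 (unmentioned atoms arbitrary); under it the original formula is false.

Not valid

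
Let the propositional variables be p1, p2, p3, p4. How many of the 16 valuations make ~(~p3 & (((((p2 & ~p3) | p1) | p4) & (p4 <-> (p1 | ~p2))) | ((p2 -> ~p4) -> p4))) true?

11

Initial set: {~(~p3 & (((((p2 & ~p3) | p1) | p4) & (p4 <-> (p1 | ~p2))) | ((p2 -> ~p4) -> p4)))}.
~(~p3 & (((((p2 & ~p3) | p1) | p4) & (p4 <-> (p1 | ~p2))) | ((p2 -> ~p4) -> p4))): β-rule — branch into ~~p3  //  ~(((((p2 & ~p3) | p1) | p4) & (p4 <-> (p1 | ~p2))) | ((p2 -> ~p4) -> p4)).
  branch 1 (add ~~p3):
    ○ open, literals {p3=T}.
  branch 2 (add ~(((((p2 & ~p3) | p1) | p4) & (p4 <-> (p1 | ~p2))) | ((p2 -> ~p4) -> p4))):
    ~(((((p2 & ~p3) | p1) | p4) & (p4 <-> (p1 | ~p2))) | ((p2 -> ~p4) -> p4)): α-rule — add ~((((p2 & ~p3) | p1) | p4) & (p4 <-> (p1 | ~p2))), ~((p2 -> ~p4) -> p4).
    ~((p2 -> ~p4) -> p4): α-rule — add (p2 -> ~p4), ~p4.
    ~((((p2 & ~p3) | p1) | p4) & (p4 <-> (p1 | ~p2))): β-rule — branch into ~(((p2 & ~p3) | p1) | p4)  //  ~(p4 <-> (p1 | ~p2)).
      branch 2.1 (add ~(((p2 & ~p3) | p1) | p4)):
        ~(((p2 & ~p3) | p1) | p4): α-rule — add ~((p2 & ~p3) | p1), ~p4.
        ~((p2 & ~p3) | p1): α-rule — add ~(p2 & ~p3), ~p1.
        (p2 -> ~p4): β-rule — branch into ~p2  //  ~p4.
          branch 2.1.1 (add ~p2):
            ~(p2 & ~p3): β-rule — branch into ~p2  //  ~~p3.
              branch 2.1.1.1 (add ~p2):
                ○ open, literals {p1=F, p2=F, p4=F}.
              branch 2.1.1.2 (add ~~p3):
                ○ open, literals {p1=F, p2=F, p3=T, p4=F}.
          branch 2.1.2 (add ~p4):
            ~(p2 & ~p3): β-rule — branch into ~p2  //  ~~p3.
              branch 2.1.2.1 (add ~p2):
                ○ open, literals {p1=F, p2=F, p4=F}.
              branch 2.1.2.2 (add ~~p3):
                ○ open, literals {p1=F, p3=T, p4=F}.
      branch 2.2 (add ~(p4 <-> (p1 | ~p2))):
        (p2 -> ~p4): β-rule — branch into ~p2  //  ~p4.
          branch 2.2.1 (add ~p2):
            ~(p4 <-> (p1 | ~p2)): β-rule — branch into p4, ~(p1 | ~p2)  //  ~p4, (p1 | ~p2).
              branch 2.2.1.1 (add p4, ~(p1 | ~p2)):
                × closes — contains both p4 and ~p4.
              branch 2.2.1.2 (add ~p4, (p1 | ~p2)):
                (p1 | ~p2): β-rule — branch into p1  //  ~p2.
                  branch 2.2.1.2.1 (add p1):
                    ○ open, literals {p1=T, p2=F, p4=F}.
                  branch 2.2.1.2.2 (add ~p2):
                    ○ open, literals {p2=F, p4=F}.
          branch 2.2.2 (add ~p4):
            ~(p4 <-> (p1 | ~p2)): β-rule — branch into p4, ~(p1 | ~p2)  //  ~p4, (p1 | ~p2).
              branch 2.2.2.1 (add p4, ~(p1 | ~p2)):
                × closes — contains both p4 and ~p4.
              branch 2.2.2.2 (add ~p4, (p1 | ~p2)):
                (p1 | ~p2): β-rule — branch into p1  //  ~p2.
                  branch 2.2.2.2.1 (add p1):
                    ○ open, literals {p1=T, p4=F}.
                  branch 2.2.2.2.2 (add ~p2):
                    ○ open, literals {p2=F, p4=F}.
2 branches closed, 9 open.
Each open branch fixes some atoms; the unmentioned ones are free. Counting distinct full assignments: branch {p3=T} (p1, p2, p4) contributes 8 new; branch {p1=F, p2=F, p4=F} (p3) contributes 1 new; branch {p1=F, p2=F, p3=T, p4=F} (none free) contributes 0 new; branch {p1=F, p2=F, p4=F} (p3) contributes 0 new; branch {p1=F, p3=T, p4=F} (p2) contributes 0 new; branch {p1=T, p2=F, p4=F} (p3) contributes 1 new; branch {p2=F, p4=F} (p1, p3) contributes 0 new; branch {p1=T, p4=F} (p2, p3) contributes 1 new; branch {p2=F, p4=F} (p1, p3) contributes 0 new. Total: 11.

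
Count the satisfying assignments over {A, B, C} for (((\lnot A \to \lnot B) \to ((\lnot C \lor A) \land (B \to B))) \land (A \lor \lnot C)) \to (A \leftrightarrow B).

5

Initial set: {((((\lnot A \to \lnot B) \to ((\lnot C \lor A) \land (B \to B))) \land (A \lor \lnot C)) \to (A \leftrightarrow B))}.
((((\lnot A \to \lnot B) \to ((\lnot C \lor A) \land (B \to B))) \land (A \lor \lnot C)) \to (A \leftrightarrow B)): β-rule — branch into \lnot (((\lnot A \to \lnot B) \to ((\lnot C \lor A) \land (B \to B))) \land (A \lor \lnot C))  //  (A \leftrightarrow B).
  branch 1 (add \lnot (((\lnot A \to \lnot B) \to ((\lnot C \lor A) \land (B \to B))) \land (A \lor \lnot C))):
    \lnot (((\lnot A \to \lnot B) \to ((\lnot C \lor A) \land (B \to B))) \land (A \lor \lnot C)): β-rule — branch into \lnot ((\lnot A \to \lnot B) \to ((\lnot C \lor A) \land (B \to B)))  //  \lnot (A \lor \lnot C).
      branch 1.1 (add \lnot ((\lnot A \to \lnot B) \to ((\lnot C \lor A) \land (B \to B)))):
        \lnot ((\lnot A \to \lnot B) \to ((\lnot C \lor A) \land (B \to B))): α-rule — add (\lnot A \to \lnot B), \lnot ((\lnot C \lor A) \land (B \to B)).
        (\lnot A \to \lnot B): β-rule — branch into \lnot \lnot A  //  \lnot B.
          branch 1.1.1 (add \lnot \lnot A):
            \lnot ((\lnot C \lor A) \land (B \to B)): β-rule — branch into \lnot (\lnot C \lor A)  //  \lnot (B \to B).
              branch 1.1.1.1 (add \lnot (\lnot C \lor A)):
                \lnot (\lnot C \lor A): α-rule — add \lnot \lnot C, \lnot A.
                × closes — contains both A and \lnot A.
              branch 1.1.1.2 (add \lnot (B \to B)):
                \lnot (B \to B): α-rule — add B, \lnot B.
                × closes — contains both B and \lnot B.
          branch 1.1.2 (add \lnot B):
            \lnot ((\lnot C \lor A) \land (B \to B)): β-rule — branch into \lnot (\lnot C \lor A)  //  \lnot (B \to B).
              branch 1.1.2.1 (add \lnot (\lnot C \lor A)):
                \lnot (\lnot C \lor A): α-rule — add \lnot \lnot C, \lnot A.
                ○ open, literals {A=0, B=0, C=1}.
              branch 1.1.2.2 (add \lnot (B \to B)):
                \lnot (B \to B): α-rule — add B, \lnot B.
                × closes — contains both B and \lnot B.
      branch 1.2 (add \lnot (A \lor \lnot C)):
        \lnot (A \lor \lnot C): α-rule — add \lnot A, \lnot \lnot C.
        ○ open, literals {A=0, C=1}.
  branch 2 (add (A \leftrightarrow B)):
    (A \leftrightarrow B): β-rule — branch into A, B  //  \lnot A, \lnot B.
      branch 2.1 (add A, B):
        ○ open, literals {A=1, B=1}.
      branch 2.2 (add \lnot A, \lnot B):
        ○ open, literals {A=0, B=0}.
3 branches closed, 4 open.
Each open branch fixes some atoms; the unmentioned ones are free. Counting distinct full assignments: branch {A=0, B=0, C=1} (none free) contributes 1 new; branch {A=0, C=1} (B) contributes 1 new; branch {A=1, B=1} (C) contributes 2 new; branch {A=0, B=0} (C) contributes 1 new. Total: 5.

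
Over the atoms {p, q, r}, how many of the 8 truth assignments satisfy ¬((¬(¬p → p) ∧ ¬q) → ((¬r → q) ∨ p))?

Initial set: {¬((¬(¬p → p) ∧ ¬q) → ((¬r → q) ∨ p))}.
¬((¬(¬p → p) ∧ ¬q) → ((¬r → q) ∨ p)): α-rule — add (¬(¬p → p) ∧ ¬q), ¬((¬r → q) ∨ p).
(¬(¬p → p) ∧ ¬q): α-rule — add ¬(¬p → p), ¬q.
¬((¬r → q) ∨ p): α-rule — add ¬(¬r → q), ¬p.
¬(¬p → p): α-rule — add ¬p, ¬p.
¬(¬r → q): α-rule — add ¬r, ¬q.
○ open, literals {p=F, q=F, r=F}.
0 branches closed, 1 open.
Each open branch fixes some atoms; the unmentioned ones are free. Counting distinct full assignments: branch {p=F, q=F, r=F} (none free) contributes 1 new. Total: 1.

1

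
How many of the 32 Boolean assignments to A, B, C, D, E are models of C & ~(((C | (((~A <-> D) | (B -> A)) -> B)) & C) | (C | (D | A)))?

Initial set: {(C & ~(((C | (((~A <-> D) | (B -> A)) -> B)) & C) | (C | (D | A))))}.
(C & ~(((C | (((~A <-> D) | (B -> A)) -> B)) & C) | (C | (D | A)))): α-rule — add C, ~(((C | (((~A <-> D) | (B -> A)) -> B)) & C) | (C | (D | A))).
~(((C | (((~A <-> D) | (B -> A)) -> B)) & C) | (C | (D | A))): α-rule — add ~((C | (((~A <-> D) | (B -> A)) -> B)) & C), ~(C | (D | A)).
~(C | (D | A)): α-rule — add ~C, ~(D | A).
× closes — contains both C and ~C.
All 1 branch closes.
No open branches: the formula has 0 satisfying assignments.

0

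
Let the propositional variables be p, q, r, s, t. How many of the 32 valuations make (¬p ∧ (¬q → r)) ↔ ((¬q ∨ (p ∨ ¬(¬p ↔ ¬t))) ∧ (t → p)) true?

4

Initial set: {((¬p ∧ (¬q → r)) ↔ ((¬q ∨ (p ∨ ¬(¬p ↔ ¬t))) ∧ (t → p)))}.
((¬p ∧ (¬q → r)) ↔ ((¬q ∨ (p ∨ ¬(¬p ↔ ¬t))) ∧ (t → p))): β-rule — branch into (¬p ∧ (¬q → r)), ((¬q ∨ (p ∨ ¬(¬p ↔ ¬t))) ∧ (t → p))  //  ¬(¬p ∧ (¬q → r)), ¬((¬q ∨ (p ∨ ¬(¬p ↔ ¬t))) ∧ (t → p)).
  branch 1 (add (¬p ∧ (¬q → r)), ((¬q ∨ (p ∨ ¬(¬p ↔ ¬t))) ∧ (t → p))):
    (¬p ∧ (¬q → r)): α-rule — add ¬p, (¬q → r).
    ((¬q ∨ (p ∨ ¬(¬p ↔ ¬t))) ∧ (t → p)): α-rule — add (¬q ∨ (p ∨ ¬(¬p ↔ ¬t))), (t → p).
    (¬q → r): β-rule — branch into ¬¬q  //  r.
      branch 1.1 (add ¬¬q):
        (¬q ∨ (p ∨ ¬(¬p ↔ ¬t))): β-rule — branch into ¬q  //  (p ∨ ¬(¬p ↔ ¬t)).
          branch 1.1.1 (add ¬q):
            × closes — contains both q and ¬q.
          branch 1.1.2 (add (p ∨ ¬(¬p ↔ ¬t))):
            (t → p): β-rule — branch into ¬t  //  p.
              branch 1.1.2.1 (add ¬t):
                (p ∨ ¬(¬p ↔ ¬t)): β-rule — branch into p  //  ¬(¬p ↔ ¬t).
                  branch 1.1.2.1.1 (add p):
                    × closes — contains both p and ¬p.
                  branch 1.1.2.1.2 (add ¬(¬p ↔ ¬t)):
                    ¬(¬p ↔ ¬t): β-rule — branch into ¬p, ¬¬t  //  ¬¬p, ¬t.
                      branch 1.1.2.1.2.1 (add ¬p, ¬¬t):
                        × closes — contains both t and ¬t.
                      branch 1.1.2.1.2.2 (add ¬¬p, ¬t):
                        × closes — contains both p and ¬p.
              branch 1.1.2.2 (add p):
                × closes — contains both p and ¬p.
      branch 1.2 (add r):
        (¬q ∨ (p ∨ ¬(¬p ↔ ¬t))): β-rule — branch into ¬q  //  (p ∨ ¬(¬p ↔ ¬t)).
          branch 1.2.1 (add ¬q):
            (t → p): β-rule — branch into ¬t  //  p.
              branch 1.2.1.1 (add ¬t):
                ○ open, literals {p=0, q=0, r=1, t=0}.
              branch 1.2.1.2 (add p):
                × closes — contains both p and ¬p.
          branch 1.2.2 (add (p ∨ ¬(¬p ↔ ¬t))):
            (t → p): β-rule — branch into ¬t  //  p.
              branch 1.2.2.1 (add ¬t):
                (p ∨ ¬(¬p ↔ ¬t)): β-rule — branch into p  //  ¬(¬p ↔ ¬t).
                  branch 1.2.2.1.1 (add p):
                    × closes — contains both p and ¬p.
                  branch 1.2.2.1.2 (add ¬(¬p ↔ ¬t)):
                    ¬(¬p ↔ ¬t): β-rule — branch into ¬p, ¬¬t  //  ¬¬p, ¬t.
                      branch 1.2.2.1.2.1 (add ¬p, ¬¬t):
                        × closes — contains both t and ¬t.
                      branch 1.2.2.1.2.2 (add ¬¬p, ¬t):
                        × closes — contains both p and ¬p.
              branch 1.2.2.2 (add p):
                × closes — contains both p and ¬p.
  branch 2 (add ¬(¬p ∧ (¬q → r)), ¬((¬q ∨ (p ∨ ¬(¬p ↔ ¬t))) ∧ (t → p))):
    ¬(¬p ∧ (¬q → r)): β-rule — branch into ¬¬p  //  ¬(¬q → r).
      branch 2.1 (add ¬¬p):
        ¬((¬q ∨ (p ∨ ¬(¬p ↔ ¬t))) ∧ (t → p)): β-rule — branch into ¬(¬q ∨ (p ∨ ¬(¬p ↔ ¬t)))  //  ¬(t → p).
          branch 2.1.1 (add ¬(¬q ∨ (p ∨ ¬(¬p ↔ ¬t)))):
            ¬(¬q ∨ (p ∨ ¬(¬p ↔ ¬t))): α-rule — add ¬¬q, ¬(p ∨ ¬(¬p ↔ ¬t)).
            ¬(p ∨ ¬(¬p ↔ ¬t)): α-rule — add ¬p, ¬¬(¬p ↔ ¬t).
            × closes — contains both p and ¬p.
          branch 2.1.2 (add ¬(t → p)):
            ¬(t → p): α-rule — add t, ¬p.
            × closes — contains both p and ¬p.
      branch 2.2 (add ¬(¬q → r)):
        ¬(¬q → r): α-rule — add ¬q, ¬r.
        ¬((¬q ∨ (p ∨ ¬(¬p ↔ ¬t))) ∧ (t → p)): β-rule — branch into ¬(¬q ∨ (p ∨ ¬(¬p ↔ ¬t)))  //  ¬(t → p).
          branch 2.2.1 (add ¬(¬q ∨ (p ∨ ¬(¬p ↔ ¬t)))):
            ¬(¬q ∨ (p ∨ ¬(¬p ↔ ¬t))): α-rule — add ¬¬q, ¬(p ∨ ¬(¬p ↔ ¬t)).
            × closes — contains both q and ¬q.
          branch 2.2.2 (add ¬(t → p)):
            ¬(t → p): α-rule — add t, ¬p.
            ○ open, literals {p=0, q=0, r=0, t=1}.
13 branches closed, 2 open.
Each open branch fixes some atoms; the unmentioned ones are free. Counting distinct full assignments: branch {p=0, q=0, r=1, t=0} (s) contributes 2 new; branch {p=0, q=0, r=0, t=1} (s) contributes 2 new. Total: 4.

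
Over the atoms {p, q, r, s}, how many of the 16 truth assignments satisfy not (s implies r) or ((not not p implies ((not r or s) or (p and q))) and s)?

Initial set: {T (not (s implies r) or ((not not p implies ((not r or s) or (p and q))) and s))}.
T (not (s implies r) or ((not not p implies ((not r or s) or (p and q))) and s)): β-rule — branch into T not (s implies r)  //  T ((not not p implies ((not r or s) or (p and q))) and s).
  branch 1 (add T not (s implies r)):
    T not (s implies r): α-rule — add T s, F r.
    ○ open, literals {r=0, s=1}.
  branch 2 (add T ((not not p implies ((not r or s) or (p and q))) and s)):
    T ((not not p implies ((not r or s) or (p and q))) and s): α-rule — add T (not not p implies ((not r or s) or (p and q))), T s.
    T (not not p implies ((not r or s) or (p and q))): β-rule — branch into F not not p  //  T ((not r or s) or (p and q)).
      branch 2.1 (add F not not p):
        F not not p: drop double negation, giving F p.
        ○ open, literals {p=0, s=1}.
      branch 2.2 (add T ((not r or s) or (p and q))):
        T ((not r or s) or (p and q)): β-rule — branch into T (not r or s)  //  T (p and q).
          branch 2.2.1 (add T (not r or s)):
            T (not r or s): β-rule — branch into T not r  //  T s.
              branch 2.2.1.1 (add T not r):
                ○ open, literals {r=0, s=1}.
              branch 2.2.1.2 (add T s):
                ○ open, literals {s=1}.
          branch 2.2.2 (add T (p and q)):
            T (p and q): α-rule — add T p, T q.
            ○ open, literals {p=1, q=1, s=1}.
0 branches closed, 5 open.
Each open branch fixes some atoms; the unmentioned ones are free. Counting distinct full assignments: branch {r=0, s=1} (p, q) contributes 4 new; branch {p=0, s=1} (q, r) contributes 2 new; branch {r=0, s=1} (p, q) contributes 0 new; branch {s=1} (p, q, r) contributes 2 new; branch {p=1, q=1, s=1} (r) contributes 0 new. Total: 8.

8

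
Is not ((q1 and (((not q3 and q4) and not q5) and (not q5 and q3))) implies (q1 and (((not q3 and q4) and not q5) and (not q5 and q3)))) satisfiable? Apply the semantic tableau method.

Initial set: {not ((q1 and (((not q3 and q4) and not q5) and (not q5 and q3))) implies (q1 and (((not q3 and q4) and not q5) and (not q5 and q3))))}.
not ((q1 and (((not q3 and q4) and not q5) and (not q5 and q3))) implies (q1 and (((not q3 and q4) and not q5) and (not q5 and q3)))): α-rule — add (q1 and (((not q3 and q4) and not q5) and (not q5 and q3))), not (q1 and (((not q3 and q4) and not q5) and (not q5 and q3))).
(q1 and (((not q3 and q4) and not q5) and (not q5 and q3))): α-rule — add q1, (((not q3 and q4) and not q5) and (not q5 and q3)).
(((not q3 and q4) and not q5) and (not q5 and q3)): α-rule — add ((not q3 and q4) and not q5), (not q5 and q3).
((not q3 and q4) and not q5): α-rule — add (not q3 and q4), not q5.
(not q5 and q3): α-rule — add not q5, q3.
(not q3 and q4): α-rule — add not q3, q4.
× closes — contains both q3 and not q3.
All 1 branch closes.
Every branch closed; the formula is unsatisfiable.

Unsatisfiable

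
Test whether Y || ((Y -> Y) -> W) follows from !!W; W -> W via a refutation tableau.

Initial set: {!!W; (W -> W); !(Y || ((Y -> Y) -> W))}.
!!W: drop double negation, giving W.
!(Y || ((Y -> Y) -> W)): α-rule — add !Y, !((Y -> Y) -> W).
!((Y -> Y) -> W): α-rule — add (Y -> Y), !W.
× closes — contains both W and !W.
All 1 branch closes.
Every branch closed, so the premises entail the conclusion.

Yes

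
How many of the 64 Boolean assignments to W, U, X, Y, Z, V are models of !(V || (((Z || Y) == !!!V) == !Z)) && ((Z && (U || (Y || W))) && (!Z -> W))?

Initial set: {(!(V || (((Z || Y) == !!!V) == !Z)) && ((Z && (U || (Y || W))) && (!Z -> W)))}.
(!(V || (((Z || Y) == !!!V) == !Z)) && ((Z && (U || (Y || W))) && (!Z -> W))): α-rule — add !(V || (((Z || Y) == !!!V) == !Z)), ((Z && (U || (Y || W))) && (!Z -> W)).
!(V || (((Z || Y) == !!!V) == !Z)): α-rule — add !V, !(((Z || Y) == !!!V) == !Z).
((Z && (U || (Y || W))) && (!Z -> W)): α-rule — add (Z && (U || (Y || W))), (!Z -> W).
(Z && (U || (Y || W))): α-rule — add Z, (U || (Y || W)).
!(((Z || Y) == !!!V) == !Z): β-rule — branch into ((Z || Y) == !!!V), !!Z  //  !((Z || Y) == !!!V), !Z.
  branch 1 (add ((Z || Y) == !!!V), !!Z):
    (!Z -> W): β-rule — branch into !!Z  //  W.
      branch 1.1 (add !!Z):
        (U || (Y || W)): β-rule — branch into U  //  (Y || W).
          branch 1.1.1 (add U):
            ((Z || Y) == !!!V): β-rule — branch into (Z || Y), !!!V  //  !(Z || Y), !!!!V.
              branch 1.1.1.1 (add (Z || Y), !!!V):
                !!!V: drop double negation, giving !V.
                (Z || Y): β-rule — branch into Z  //  Y.
                  branch 1.1.1.1.1 (add Z):
                    ○ open, literals {U=T, V=F, Z=T}.
                  branch 1.1.1.1.2 (add Y):
                    ○ open, literals {U=T, V=F, Y=T, Z=T}.
              branch 1.1.1.2 (add !(Z || Y), !!!!V):
                !(Z || Y): α-rule — add !Z, !Y.
                × closes — contains both Z and !Z.
          branch 1.1.2 (add (Y || W)):
            ((Z || Y) == !!!V): β-rule — branch into (Z || Y), !!!V  //  !(Z || Y), !!!!V.
              branch 1.1.2.1 (add (Z || Y), !!!V):
                !!!V: drop double negation, giving !V.
                (Y || W): β-rule — branch into Y  //  W.
                  branch 1.1.2.1.1 (add Y):
                    (Z || Y): β-rule — branch into Z  //  Y.
                      branch 1.1.2.1.1.1 (add Z):
                        ○ open, literals {V=F, Y=T, Z=T}.
                      branch 1.1.2.1.1.2 (add Y):
                        ○ open, literals {V=F, Y=T, Z=T}.
                  branch 1.1.2.1.2 (add W):
                    (Z || Y): β-rule — branch into Z  //  Y.
                      branch 1.1.2.1.2.1 (add Z):
                        ○ open, literals {V=F, W=T, Z=T}.
                      branch 1.1.2.1.2.2 (add Y):
                        ○ open, literals {V=F, W=T, Y=T, Z=T}.
              branch 1.1.2.2 (add !(Z || Y), !!!!V):
                !(Z || Y): α-rule — add !Z, !Y.
                × closes — contains both Z and !Z.
      branch 1.2 (add W):
        (U || (Y || W)): β-rule — branch into U  //  (Y || W).
          branch 1.2.1 (add U):
            ((Z || Y) == !!!V): β-rule — branch into (Z || Y), !!!V  //  !(Z || Y), !!!!V.
              branch 1.2.1.1 (add (Z || Y), !!!V):
                !!!V: drop double negation, giving !V.
                (Z || Y): β-rule — branch into Z  //  Y.
                  branch 1.2.1.1.1 (add Z):
                    ○ open, literals {U=T, V=F, W=T, Z=T}.
                  branch 1.2.1.1.2 (add Y):
                    ○ open, literals {U=T, V=F, W=T, Y=T, Z=T}.
              branch 1.2.1.2 (add !(Z || Y), !!!!V):
                !(Z || Y): α-rule — add !Z, !Y.
                × closes — contains both Z and !Z.
          branch 1.2.2 (add (Y || W)):
            ((Z || Y) == !!!V): β-rule — branch into (Z || Y), !!!V  //  !(Z || Y), !!!!V.
              branch 1.2.2.1 (add (Z || Y), !!!V):
                !!!V: drop double negation, giving !V.
                (Y || W): β-rule — branch into Y  //  W.
                  branch 1.2.2.1.1 (add Y):
                    (Z || Y): β-rule — branch into Z  //  Y.
                      branch 1.2.2.1.1.1 (add Z):
                        ○ open, literals {V=F, W=T, Y=T, Z=T}.
                      branch 1.2.2.1.1.2 (add Y):
                        ○ open, literals {V=F, W=T, Y=T, Z=T}.
                  branch 1.2.2.1.2 (add W):
                    (Z || Y): β-rule — branch into Z  //  Y.
                      branch 1.2.2.1.2.1 (add Z):
                        ○ open, literals {V=F, W=T, Z=T}.
                      branch 1.2.2.1.2.2 (add Y):
                        ○ open, literals {V=F, W=T, Y=T, Z=T}.
              branch 1.2.2.2 (add !(Z || Y), !!!!V):
                !(Z || Y): α-rule — add !Z, !Y.
                × closes — contains both Z and !Z.
  branch 2 (add !((Z || Y) == !!!V), !Z):
    × closes — contains both Z and !Z.
5 branches closed, 12 open.
Each open branch fixes some atoms; the unmentioned ones are free. Counting distinct full assignments: branch {U=T, V=F, Z=T} (W, X, Y) contributes 8 new; branch {U=T, V=F, Y=T, Z=T} (W, X) contributes 0 new; branch {V=F, Y=T, Z=T} (W, U, X) contributes 4 new; branch {V=F, Y=T, Z=T} (W, U, X) contributes 0 new; branch {V=F, W=T, Z=T} (U, X, Y) contributes 2 new; branch {V=F, W=T, Y=T, Z=T} (U, X) contributes 0 new; branch {U=T, V=F, W=T, Z=T} (X, Y) contributes 0 new; branch {U=T, V=F, W=T, Y=T, Z=T} (X) contributes 0 new; branch {V=F, W=T, Y=T, Z=T} (U, X) contributes 0 new; branch {V=F, W=T, Y=T, Z=T} (U, X) contributes 0 new; branch {V=F, W=T, Z=T} (U, X, Y) contributes 0 new; branch {V=F, W=T, Y=T, Z=T} (U, X) contributes 0 new. Total: 14.

14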